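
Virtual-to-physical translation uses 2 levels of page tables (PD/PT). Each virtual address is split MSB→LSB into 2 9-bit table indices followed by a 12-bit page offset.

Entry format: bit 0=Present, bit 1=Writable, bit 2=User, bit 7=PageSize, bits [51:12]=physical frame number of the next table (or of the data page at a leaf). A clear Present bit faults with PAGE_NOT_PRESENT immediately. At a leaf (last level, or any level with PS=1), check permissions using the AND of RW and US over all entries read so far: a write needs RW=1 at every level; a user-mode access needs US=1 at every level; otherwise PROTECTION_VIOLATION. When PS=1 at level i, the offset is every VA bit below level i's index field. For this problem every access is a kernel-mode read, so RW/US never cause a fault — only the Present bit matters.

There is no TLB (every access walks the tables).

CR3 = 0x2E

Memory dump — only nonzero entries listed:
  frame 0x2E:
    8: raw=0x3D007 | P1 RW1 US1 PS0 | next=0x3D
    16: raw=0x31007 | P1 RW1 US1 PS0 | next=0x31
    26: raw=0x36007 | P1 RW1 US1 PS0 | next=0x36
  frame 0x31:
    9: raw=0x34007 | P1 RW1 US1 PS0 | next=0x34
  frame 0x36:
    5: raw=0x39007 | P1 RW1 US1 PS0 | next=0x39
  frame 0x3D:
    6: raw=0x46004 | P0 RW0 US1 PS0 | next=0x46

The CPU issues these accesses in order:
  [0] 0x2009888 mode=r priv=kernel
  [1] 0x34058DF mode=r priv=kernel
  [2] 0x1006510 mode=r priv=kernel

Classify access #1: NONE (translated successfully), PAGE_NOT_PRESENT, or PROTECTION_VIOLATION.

Walk each access:
#0 VA=0x2009888 (r,kernel):
  lvl0: tbl 0x2E, slot 16 ⇒ 0x31007 (P1/RW1/US1/PS0)
  lvl1: tbl 0x31, slot 9 ⇒ 0x34007 (P1/RW1/US1/PS0)
  ⇒ phys 0x34888  [2 reads]
#1 VA=0x34058DF (r,kernel):
  lvl0: tbl 0x2E, slot 26 ⇒ 0x36007 (P1/RW1/US1/PS0)
  lvl1: tbl 0x36, slot 5 ⇒ 0x39007 (P1/RW1/US1/PS0)
  ⇒ phys 0x398DF  [2 reads]
#2 VA=0x1006510 (r,kernel):
  lvl0: tbl 0x2E, slot 8 ⇒ 0x3D007 (P1/RW1/US1/PS0)
  lvl1: tbl 0x3D, slot 6 ⇒ 0x46004 (P0/RW0/US1/PS0)
  → PAGE_NOT_PRESENT  (2 entries read)

Access #1 fault: NONE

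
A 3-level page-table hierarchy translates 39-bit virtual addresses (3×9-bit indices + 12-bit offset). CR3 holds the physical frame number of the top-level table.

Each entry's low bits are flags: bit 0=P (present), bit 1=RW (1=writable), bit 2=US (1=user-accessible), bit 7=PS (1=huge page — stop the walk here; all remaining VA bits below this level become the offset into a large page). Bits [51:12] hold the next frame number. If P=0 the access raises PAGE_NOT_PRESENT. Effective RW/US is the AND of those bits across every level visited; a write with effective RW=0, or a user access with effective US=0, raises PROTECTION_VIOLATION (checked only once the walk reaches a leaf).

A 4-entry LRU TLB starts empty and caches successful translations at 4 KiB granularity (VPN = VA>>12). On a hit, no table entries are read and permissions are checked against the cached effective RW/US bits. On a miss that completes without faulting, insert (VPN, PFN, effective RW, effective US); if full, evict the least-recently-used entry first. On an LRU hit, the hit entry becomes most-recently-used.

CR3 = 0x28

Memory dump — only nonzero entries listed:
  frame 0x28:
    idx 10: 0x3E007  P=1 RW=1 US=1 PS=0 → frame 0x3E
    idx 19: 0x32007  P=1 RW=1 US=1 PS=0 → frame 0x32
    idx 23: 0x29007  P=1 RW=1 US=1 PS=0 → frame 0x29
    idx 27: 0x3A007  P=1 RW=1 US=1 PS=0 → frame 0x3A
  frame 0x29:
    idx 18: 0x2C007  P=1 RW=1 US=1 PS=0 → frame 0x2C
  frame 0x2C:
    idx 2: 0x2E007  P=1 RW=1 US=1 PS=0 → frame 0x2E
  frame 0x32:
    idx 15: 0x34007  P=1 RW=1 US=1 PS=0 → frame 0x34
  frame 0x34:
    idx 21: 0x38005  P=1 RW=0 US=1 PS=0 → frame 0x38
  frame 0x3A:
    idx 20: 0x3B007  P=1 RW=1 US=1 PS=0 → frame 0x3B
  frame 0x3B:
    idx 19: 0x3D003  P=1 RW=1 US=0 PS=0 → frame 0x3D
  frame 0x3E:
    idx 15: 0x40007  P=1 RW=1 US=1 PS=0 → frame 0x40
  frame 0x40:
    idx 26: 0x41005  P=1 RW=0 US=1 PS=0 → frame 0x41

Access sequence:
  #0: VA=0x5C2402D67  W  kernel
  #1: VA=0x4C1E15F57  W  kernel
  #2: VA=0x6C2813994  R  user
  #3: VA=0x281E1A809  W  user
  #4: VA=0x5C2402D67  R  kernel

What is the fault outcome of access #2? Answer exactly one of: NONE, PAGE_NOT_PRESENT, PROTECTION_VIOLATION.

Walk each access:
#0 VA=0x5C2402D67 (w,kernel):
  L0: frame=0x28 idx=23 entry=0x29007 [P=1 RW=1 US=1 PS=0]
  L1: frame=0x29 idx=18 entry=0x2C007 [P=1 RW=1 US=1 PS=0]
  L2: frame=0x2C idx=2 entry=0x2E007 [P=1 RW=1 US=1 PS=0]
  → PA=0x2ED67  (3 entries read)
#1 VA=0x4C1E15F57 (w,kernel):
  L0: frame=0x28 idx=19 entry=0x32007 [P=1 RW=1 US=1 PS=0]
  L1: frame=0x32 idx=15 entry=0x34007 [P=1 RW=1 US=1 PS=0]
  L2: frame=0x34 idx=21 entry=0x38005 [P=1 RW=0 US=1 PS=0]
  → PROTECTION_VIOLATION  (3 entries read)
#2 VA=0x6C2813994 (r,user):
  L0: frame=0x28 idx=27 entry=0x3A007 [P=1 RW=1 US=1 PS=0]
  L1: frame=0x3A idx=20 entry=0x3B007 [P=1 RW=1 US=1 PS=0]
  L2: frame=0x3B idx=19 entry=0x3D003 [P=1 RW=1 US=0 PS=0]
  → PROTECTION_VIOLATION  (3 entries read)
#3 VA=0x281E1A809 (w,user):
  L0: frame=0x28 idx=10 entry=0x3E007 [P=1 RW=1 US=1 PS=0]
  L1: frame=0x3E idx=15 entry=0x40007 [P=1 RW=1 US=1 PS=0]
  L2: frame=0x40 idx=26 entry=0x41005 [P=1 RW=0 US=1 PS=0]
  → PROTECTION_VIOLATION  (3 entries read)
#4 VA=0x5C2402D67 (r,kernel):
  TLB hit vpn=0x5C2402 → PA=0x2ED67

Access #2 fault: PROTECTION_VIOLATION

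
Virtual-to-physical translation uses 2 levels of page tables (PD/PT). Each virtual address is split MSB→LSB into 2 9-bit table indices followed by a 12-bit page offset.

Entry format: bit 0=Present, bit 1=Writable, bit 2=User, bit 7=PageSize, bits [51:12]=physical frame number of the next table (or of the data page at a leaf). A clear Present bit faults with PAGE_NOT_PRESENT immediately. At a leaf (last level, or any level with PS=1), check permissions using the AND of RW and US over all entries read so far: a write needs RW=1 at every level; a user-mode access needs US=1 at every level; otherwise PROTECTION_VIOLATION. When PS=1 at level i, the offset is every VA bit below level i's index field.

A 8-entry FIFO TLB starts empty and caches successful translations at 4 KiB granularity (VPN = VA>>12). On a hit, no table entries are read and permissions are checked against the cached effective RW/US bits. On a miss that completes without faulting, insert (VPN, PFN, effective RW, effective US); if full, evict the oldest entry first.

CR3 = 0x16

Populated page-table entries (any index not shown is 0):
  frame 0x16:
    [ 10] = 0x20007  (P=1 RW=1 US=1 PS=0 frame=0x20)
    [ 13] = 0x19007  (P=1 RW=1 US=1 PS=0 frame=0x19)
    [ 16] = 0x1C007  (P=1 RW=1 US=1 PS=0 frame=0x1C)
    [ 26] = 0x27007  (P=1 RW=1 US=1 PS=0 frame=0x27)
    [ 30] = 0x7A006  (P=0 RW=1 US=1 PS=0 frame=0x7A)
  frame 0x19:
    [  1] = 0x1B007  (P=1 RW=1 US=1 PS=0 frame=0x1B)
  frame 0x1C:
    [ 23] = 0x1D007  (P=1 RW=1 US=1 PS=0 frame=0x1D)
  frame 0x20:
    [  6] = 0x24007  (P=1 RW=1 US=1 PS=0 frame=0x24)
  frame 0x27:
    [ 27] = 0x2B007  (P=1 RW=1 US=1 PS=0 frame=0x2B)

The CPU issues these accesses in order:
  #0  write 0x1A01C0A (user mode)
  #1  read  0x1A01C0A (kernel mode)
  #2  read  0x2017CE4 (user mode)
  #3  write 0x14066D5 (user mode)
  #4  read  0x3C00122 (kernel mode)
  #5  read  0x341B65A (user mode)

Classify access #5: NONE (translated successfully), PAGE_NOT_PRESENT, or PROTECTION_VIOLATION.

Per-access translation:
#0 VA=0x1A01C0A (w,user):
  L0: frame=0x16 idx=13 entry=0x19007 [P=1 RW=1 US=1 PS=0]
  L1: frame=0x19 idx=1 entry=0x1B007 [P=1 RW=1 US=1 PS=0]
  → PA=0x1BC0A  (2 entries read)
#1 VA=0x1A01C0A (r,kernel):
  TLB hit vpn=0x1A01 → PA=0x1BC0A
#2 VA=0x2017CE4 (r,user):
  L0: frame=0x16 idx=16 entry=0x1C007 [P=1 RW=1 US=1 PS=0]
  L1: frame=0x1C idx=23 entry=0x1D007 [P=1 RW=1 US=1 PS=0]
  → PA=0x1DCE4  (2 entries read)
#3 VA=0x14066D5 (w,user):
  L0: frame=0x16 idx=10 entry=0x20007 [P=1 RW=1 US=1 PS=0]
  L1: frame=0x20 idx=6 entry=0x24007 [P=1 RW=1 US=1 PS=0]
  → PA=0x246D5  (2 entries read)
#4 VA=0x3C00122 (r,kernel):
  L0: frame=0x16 idx=30 entry=0x7A006 [P=0 RW=1 US=1 PS=0]
  ⇒ fault: PAGE_NOT_PRESENT  — 1 lookups
#5 VA=0x341B65A (r,user):
  L0: frame=0x16 idx=26 entry=0x27007 [P=1 RW=1 US=1 PS=0]
  L1: frame=0x27 idx=27 entry=0x2B007 [P=1 RW=1 US=1 PS=0]
  → PA=0x2B65A  (2 entries read)

Access #5 fault: NONE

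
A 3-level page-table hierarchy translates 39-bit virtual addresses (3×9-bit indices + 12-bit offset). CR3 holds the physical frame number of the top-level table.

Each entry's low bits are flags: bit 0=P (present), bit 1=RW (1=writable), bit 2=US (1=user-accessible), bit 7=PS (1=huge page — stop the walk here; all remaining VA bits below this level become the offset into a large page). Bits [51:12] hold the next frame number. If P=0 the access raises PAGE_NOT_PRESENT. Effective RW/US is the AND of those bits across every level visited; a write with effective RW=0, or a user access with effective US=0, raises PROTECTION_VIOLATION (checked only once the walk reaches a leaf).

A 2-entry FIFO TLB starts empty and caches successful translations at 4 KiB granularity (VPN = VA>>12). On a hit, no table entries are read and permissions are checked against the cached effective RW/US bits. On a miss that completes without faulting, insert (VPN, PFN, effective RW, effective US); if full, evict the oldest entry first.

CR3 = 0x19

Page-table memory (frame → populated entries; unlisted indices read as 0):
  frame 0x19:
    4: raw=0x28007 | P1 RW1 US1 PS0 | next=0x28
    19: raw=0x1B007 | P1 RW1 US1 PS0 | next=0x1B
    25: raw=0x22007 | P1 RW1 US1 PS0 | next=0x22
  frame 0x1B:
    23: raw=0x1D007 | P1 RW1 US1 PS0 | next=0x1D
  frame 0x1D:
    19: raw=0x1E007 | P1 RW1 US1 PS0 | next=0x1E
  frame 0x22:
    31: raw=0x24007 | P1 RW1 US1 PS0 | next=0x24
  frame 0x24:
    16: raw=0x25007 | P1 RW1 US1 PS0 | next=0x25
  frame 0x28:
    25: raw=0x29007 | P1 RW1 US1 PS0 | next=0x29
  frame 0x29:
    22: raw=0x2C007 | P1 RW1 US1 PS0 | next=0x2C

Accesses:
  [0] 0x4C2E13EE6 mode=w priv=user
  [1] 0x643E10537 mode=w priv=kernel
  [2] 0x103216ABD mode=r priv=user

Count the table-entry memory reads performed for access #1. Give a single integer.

Walk each access:
#0 VA=0x4C2E13EE6 (w,user):
  L0: frame=0x19 idx=19 entry=0x1B007 [P=1 RW=1 US=1 PS=0]
  L1: frame=0x1B idx=23 entry=0x1D007 [P=1 RW=1 US=1 PS=0]
  L2: frame=0x1D idx=19 entry=0x1E007 [P=1 RW=1 US=1 PS=0]
  → PA=0x1EEE6  (3 entries read)
#1 VA=0x643E10537 (w,kernel):
  L0: frame=0x19 idx=25 entry=0x22007 [P=1 RW=1 US=1 PS=0]
  L1: frame=0x22 idx=31 entry=0x24007 [P=1 RW=1 US=1 PS=0]
  L2: frame=0x24 idx=16 entry=0x25007 [P=1 RW=1 US=1 PS=0]
  → PA=0x25537  (3 entries read)
#2 VA=0x103216ABD (r,user):
  L0: frame=0x19 idx=4 entry=0x28007 [P=1 RW=1 US=1 PS=0]
  L1: frame=0x28 idx=25 entry=0x29007 [P=1 RW=1 US=1 PS=0]
  L2: frame=0x29 idx=22 entry=0x2C007 [P=1 RW=1 US=1 PS=0]
  → PA=0x2CABD  (3 entries read)

Entries read for #1: 3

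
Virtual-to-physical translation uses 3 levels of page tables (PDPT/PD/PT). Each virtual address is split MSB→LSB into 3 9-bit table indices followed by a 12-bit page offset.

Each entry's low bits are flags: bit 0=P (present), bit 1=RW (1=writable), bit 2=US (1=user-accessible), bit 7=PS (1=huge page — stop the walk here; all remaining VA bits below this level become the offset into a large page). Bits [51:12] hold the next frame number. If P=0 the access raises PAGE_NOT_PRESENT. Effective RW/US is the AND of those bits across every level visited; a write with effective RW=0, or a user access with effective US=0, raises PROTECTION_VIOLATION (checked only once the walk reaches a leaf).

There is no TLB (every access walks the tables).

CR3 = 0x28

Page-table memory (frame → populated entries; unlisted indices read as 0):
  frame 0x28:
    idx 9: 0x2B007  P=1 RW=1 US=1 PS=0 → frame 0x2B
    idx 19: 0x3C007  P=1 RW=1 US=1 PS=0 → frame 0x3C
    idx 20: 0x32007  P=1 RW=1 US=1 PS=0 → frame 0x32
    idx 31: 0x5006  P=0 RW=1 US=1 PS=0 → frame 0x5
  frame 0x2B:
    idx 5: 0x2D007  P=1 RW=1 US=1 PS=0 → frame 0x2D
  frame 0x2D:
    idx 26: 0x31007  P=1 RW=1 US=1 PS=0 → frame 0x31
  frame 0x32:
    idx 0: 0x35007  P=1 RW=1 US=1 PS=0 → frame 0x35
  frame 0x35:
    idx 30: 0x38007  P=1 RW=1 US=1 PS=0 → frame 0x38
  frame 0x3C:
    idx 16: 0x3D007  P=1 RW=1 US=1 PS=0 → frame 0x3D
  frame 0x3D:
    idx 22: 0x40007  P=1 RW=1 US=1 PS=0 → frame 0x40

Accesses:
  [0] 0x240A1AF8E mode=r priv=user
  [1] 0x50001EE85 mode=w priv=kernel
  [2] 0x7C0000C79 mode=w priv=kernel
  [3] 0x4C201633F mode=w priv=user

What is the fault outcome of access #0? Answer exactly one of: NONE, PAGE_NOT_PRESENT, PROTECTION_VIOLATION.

Walk each access:
#0 VA=0x240A1AF8E (r,user):
  [0] read 0x28 idx=9: raw=0x2B007 flags P=1 W=1 U=1 S=0
  [1] read 0x2B idx=5: raw=0x2D007 flags P=1 W=1 U=1 S=0
  [2] read 0x2D idx=26: raw=0x31007 flags P=1 W=1 U=1 S=0
  → PA=0x31F8E  (3 entries read)
#1 VA=0x50001EE85 (w,kernel):
  [0] read 0x28 idx=20: raw=0x32007 flags P=1 W=1 U=1 S=0
  [1] read 0x32 idx=0: raw=0x35007 flags P=1 W=1 U=1 S=0
  [2] read 0x35 idx=30: raw=0x38007 flags P=1 W=1 U=1 S=0
  → PA=0x38E85  (3 entries read)
#2 VA=0x7C0000C79 (w,kernel):
  [0] read 0x28 idx=31: raw=0x5006 flags P=0 W=1 U=1 S=0
  ✗ PAGE_NOT_PRESENT  [1 reads]
#3 VA=0x4C201633F (w,user):
  [0] read 0x28 idx=19: raw=0x3C007 flags P=1 W=1 U=1 S=0
  [1] read 0x3C idx=16: raw=0x3D007 flags P=1 W=1 U=1 S=0
  [2] read 0x3D idx=22: raw=0x40007 flags P=1 W=1 U=1 S=0
  → PA=0x4033F  (3 entries read)

Access #0 fault: NONE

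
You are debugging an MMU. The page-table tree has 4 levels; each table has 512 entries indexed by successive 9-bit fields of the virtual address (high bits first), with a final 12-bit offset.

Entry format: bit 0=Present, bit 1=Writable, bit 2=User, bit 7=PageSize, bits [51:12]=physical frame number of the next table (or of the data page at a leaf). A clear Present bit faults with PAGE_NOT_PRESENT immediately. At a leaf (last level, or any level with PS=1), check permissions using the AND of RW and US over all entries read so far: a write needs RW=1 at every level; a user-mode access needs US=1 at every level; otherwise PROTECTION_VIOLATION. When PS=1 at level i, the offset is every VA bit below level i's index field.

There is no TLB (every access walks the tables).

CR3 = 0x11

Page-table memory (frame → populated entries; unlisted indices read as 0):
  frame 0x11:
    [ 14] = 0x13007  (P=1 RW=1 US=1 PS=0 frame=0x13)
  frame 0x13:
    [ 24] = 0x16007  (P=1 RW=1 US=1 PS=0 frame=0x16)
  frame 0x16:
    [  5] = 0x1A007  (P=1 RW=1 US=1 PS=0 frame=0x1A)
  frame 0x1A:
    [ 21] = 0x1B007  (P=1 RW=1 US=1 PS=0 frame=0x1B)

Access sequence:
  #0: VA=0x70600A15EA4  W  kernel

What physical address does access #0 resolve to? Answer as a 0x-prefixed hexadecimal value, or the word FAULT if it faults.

Walk each access:
#0 VA=0x70600A15EA4 (w,kernel):
  [0] read 0x11 idx=14: raw=0x13007 flags P=1 W=1 U=1 S=0
  [1] read 0x13 idx=24: raw=0x16007 flags P=1 W=1 U=1 S=0
  [2] read 0x16 idx=5: raw=0x1A007 flags P=1 W=1 U=1 S=0
  [3] read 0x1A idx=21: raw=0x1B007 flags P=1 W=1 U=1 S=0
  → PA=0x1BEA4  (4 entries read)

Access #0 PA: 0x1BEA4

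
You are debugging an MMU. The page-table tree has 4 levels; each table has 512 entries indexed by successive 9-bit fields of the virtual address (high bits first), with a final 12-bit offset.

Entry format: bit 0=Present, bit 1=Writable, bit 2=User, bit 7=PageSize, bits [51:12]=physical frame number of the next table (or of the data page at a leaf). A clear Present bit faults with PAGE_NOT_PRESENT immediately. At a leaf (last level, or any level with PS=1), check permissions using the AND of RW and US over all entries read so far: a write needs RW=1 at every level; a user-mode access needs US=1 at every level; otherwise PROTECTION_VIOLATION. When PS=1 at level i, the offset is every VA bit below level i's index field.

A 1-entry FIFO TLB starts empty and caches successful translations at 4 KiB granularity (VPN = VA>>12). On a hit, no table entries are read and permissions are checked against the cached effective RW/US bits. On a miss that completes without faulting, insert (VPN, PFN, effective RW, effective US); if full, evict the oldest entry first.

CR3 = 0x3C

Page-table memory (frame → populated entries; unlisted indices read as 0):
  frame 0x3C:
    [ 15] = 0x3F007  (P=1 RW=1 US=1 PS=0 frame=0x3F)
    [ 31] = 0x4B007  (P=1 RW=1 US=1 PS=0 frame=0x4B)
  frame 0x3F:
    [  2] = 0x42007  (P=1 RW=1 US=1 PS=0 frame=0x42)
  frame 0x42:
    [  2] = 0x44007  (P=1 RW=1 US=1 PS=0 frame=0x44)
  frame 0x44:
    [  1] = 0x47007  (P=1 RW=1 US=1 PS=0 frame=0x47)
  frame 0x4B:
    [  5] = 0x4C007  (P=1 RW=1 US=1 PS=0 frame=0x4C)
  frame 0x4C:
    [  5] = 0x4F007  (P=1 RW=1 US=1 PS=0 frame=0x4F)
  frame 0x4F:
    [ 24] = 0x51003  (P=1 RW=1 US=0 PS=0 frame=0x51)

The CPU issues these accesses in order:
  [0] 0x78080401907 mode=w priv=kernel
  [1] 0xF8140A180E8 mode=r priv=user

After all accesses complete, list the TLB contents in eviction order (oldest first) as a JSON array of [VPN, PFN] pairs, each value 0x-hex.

Walk each access:
#0 VA=0x78080401907 (w,kernel):
  L0 @0x3C[15] → 0x3F007  P=1,RW=1,US=1,PS=0
  L1 @0x3F[2] → 0x42007  P=1,RW=1,US=1,PS=0
  L2 @0x42[2] → 0x44007  P=1,RW=1,US=1,PS=0
  L3 @0x44[1] → 0x47007  P=1,RW=1,US=1,PS=0
  ✓ 0x47907  — 4 lookups
#1 VA=0xF8140A180E8 (r,user):
  L0 @0x3C[31] → 0x4B007  P=1,RW=1,US=1,PS=0
  L1 @0x4B[5] → 0x4C007  P=1,RW=1,US=1,PS=0
  L2 @0x4C[5] → 0x4F007  P=1,RW=1,US=1,PS=0
  L3 @0x4F[24] → 0x51003  P=1,RW=1,US=0,PS=0
  ⇒ fault: PROTECTION_VIOLATION  — 4 lookups

TLB: [["0x78080401", "0x47"]]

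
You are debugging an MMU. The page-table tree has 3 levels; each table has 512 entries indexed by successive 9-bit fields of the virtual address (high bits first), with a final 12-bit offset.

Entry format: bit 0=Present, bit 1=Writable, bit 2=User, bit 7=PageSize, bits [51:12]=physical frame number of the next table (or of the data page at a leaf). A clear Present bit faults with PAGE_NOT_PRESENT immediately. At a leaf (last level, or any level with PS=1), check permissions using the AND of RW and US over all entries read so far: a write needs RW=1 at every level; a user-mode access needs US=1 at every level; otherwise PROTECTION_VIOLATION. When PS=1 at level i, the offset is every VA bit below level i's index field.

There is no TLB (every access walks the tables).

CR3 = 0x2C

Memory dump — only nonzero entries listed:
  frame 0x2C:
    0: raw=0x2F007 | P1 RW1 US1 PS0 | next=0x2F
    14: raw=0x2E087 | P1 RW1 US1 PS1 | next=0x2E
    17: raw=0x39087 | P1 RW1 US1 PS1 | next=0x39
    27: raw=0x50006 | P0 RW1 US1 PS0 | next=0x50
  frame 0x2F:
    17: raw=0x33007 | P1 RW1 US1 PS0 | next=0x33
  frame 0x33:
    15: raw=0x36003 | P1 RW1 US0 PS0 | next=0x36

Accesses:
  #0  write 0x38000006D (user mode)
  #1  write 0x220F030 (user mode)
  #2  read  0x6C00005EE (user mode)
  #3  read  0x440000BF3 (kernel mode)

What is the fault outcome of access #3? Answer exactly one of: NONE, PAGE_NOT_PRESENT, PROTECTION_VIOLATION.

Per-access translation:
#0 VA=0x38000006D (w,user):
  L0 @0x2C[14] → 0x2E087  P=1,RW=1,US=1,PS=1
  ✓ 0x2E06D (huge @L0)  — 1 lookups
#1 VA=0x220F030 (w,user):
  L0 @0x2C[0] → 0x2F007  P=1,RW=1,US=1,PS=0
  L1 @0x2F[17] → 0x33007  P=1,RW=1,US=1,PS=0
  L2 @0x33[15] → 0x36003  P=1,RW=1,US=0,PS=0
  → PROTECTION_VIOLATION  (3 entries read)
#2 VA=0x6C00005EE (r,user):
  L0 @0x2C[27] → 0x50006  P=0,RW=1,US=1,PS=0
  → PAGE_NOT_PRESENT  (1 entries read)
#3 VA=0x440000BF3 (r,kernel):
  L0 @0x2C[17] → 0x39087  P=1,RW=1,US=1,PS=1
  ✓ 0x39BF3 (huge @L0)  — 1 lookups

Access #3 fault: NONE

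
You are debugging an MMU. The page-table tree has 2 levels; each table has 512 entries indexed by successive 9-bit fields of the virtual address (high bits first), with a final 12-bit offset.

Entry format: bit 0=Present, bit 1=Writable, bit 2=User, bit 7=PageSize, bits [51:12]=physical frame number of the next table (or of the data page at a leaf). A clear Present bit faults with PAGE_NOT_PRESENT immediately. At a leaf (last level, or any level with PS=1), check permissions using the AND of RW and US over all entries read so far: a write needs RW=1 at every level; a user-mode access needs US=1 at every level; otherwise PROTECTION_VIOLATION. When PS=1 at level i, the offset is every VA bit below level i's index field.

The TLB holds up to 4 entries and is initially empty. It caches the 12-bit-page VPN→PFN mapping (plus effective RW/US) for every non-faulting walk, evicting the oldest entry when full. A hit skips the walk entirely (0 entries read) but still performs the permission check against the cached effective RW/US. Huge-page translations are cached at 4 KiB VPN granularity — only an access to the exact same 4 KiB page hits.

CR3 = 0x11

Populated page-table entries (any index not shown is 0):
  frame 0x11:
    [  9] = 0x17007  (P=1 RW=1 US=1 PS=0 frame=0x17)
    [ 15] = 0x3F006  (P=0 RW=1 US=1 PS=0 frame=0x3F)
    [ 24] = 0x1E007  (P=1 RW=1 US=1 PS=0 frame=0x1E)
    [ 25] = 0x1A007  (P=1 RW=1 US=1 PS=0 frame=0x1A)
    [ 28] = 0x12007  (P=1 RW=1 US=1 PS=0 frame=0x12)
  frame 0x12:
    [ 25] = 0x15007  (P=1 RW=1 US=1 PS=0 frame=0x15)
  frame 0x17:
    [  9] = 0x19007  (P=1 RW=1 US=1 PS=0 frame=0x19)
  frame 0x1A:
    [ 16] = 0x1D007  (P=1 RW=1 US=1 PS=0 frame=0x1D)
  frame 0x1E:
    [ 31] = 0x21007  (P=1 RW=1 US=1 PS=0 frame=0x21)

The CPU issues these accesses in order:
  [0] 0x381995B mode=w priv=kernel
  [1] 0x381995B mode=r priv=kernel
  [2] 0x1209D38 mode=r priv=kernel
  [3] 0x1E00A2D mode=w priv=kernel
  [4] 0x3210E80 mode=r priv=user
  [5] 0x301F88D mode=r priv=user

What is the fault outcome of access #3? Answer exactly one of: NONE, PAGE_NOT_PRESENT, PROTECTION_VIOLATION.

Trace:
#0 VA=0x381995B (w,kernel):
  L0 @0x11[28] → 0x12007  P=1,RW=1,US=1,PS=0
  L1 @0x12[25] → 0x15007  P=1,RW=1,US=1,PS=0
  ✓ 0x1595B  — 2 lookups
#1 VA=0x381995B (r,kernel):
  TLB hit vpn=0x3819 → PA=0x1595B
#2 VA=0x1209D38 (r,kernel):
  L0 @0x11[9] → 0x17007  P=1,RW=1,US=1,PS=0
  L1 @0x17[9] → 0x19007  P=1,RW=1,US=1,PS=0
  ✓ 0x19D38  — 2 lookups
#3 VA=0x1E00A2D (w,kernel):
  L0 @0x11[15] → 0x3F006  P=0,RW=1,US=1,PS=0
  ⇒ fault: PAGE_NOT_PRESENT  — 1 lookups
#4 VA=0x3210E80 (r,user):
  L0 @0x11[25] → 0x1A007  P=1,RW=1,US=1,PS=0
  L1 @0x1A[16] → 0x1D007  P=1,RW=1,US=1,PS=0
  ✓ 0x1DE80  — 2 lookups
#5 VA=0x301F88D (r,user):
  L0 @0x11[24] → 0x1E007  P=1,RW=1,US=1,PS=0
  L1 @0x1E[31] → 0x21007  P=1,RW=1,US=1,PS=0
  ✓ 0x2188D  — 2 lookups

Access #3 fault: PAGE_NOT_PRESENT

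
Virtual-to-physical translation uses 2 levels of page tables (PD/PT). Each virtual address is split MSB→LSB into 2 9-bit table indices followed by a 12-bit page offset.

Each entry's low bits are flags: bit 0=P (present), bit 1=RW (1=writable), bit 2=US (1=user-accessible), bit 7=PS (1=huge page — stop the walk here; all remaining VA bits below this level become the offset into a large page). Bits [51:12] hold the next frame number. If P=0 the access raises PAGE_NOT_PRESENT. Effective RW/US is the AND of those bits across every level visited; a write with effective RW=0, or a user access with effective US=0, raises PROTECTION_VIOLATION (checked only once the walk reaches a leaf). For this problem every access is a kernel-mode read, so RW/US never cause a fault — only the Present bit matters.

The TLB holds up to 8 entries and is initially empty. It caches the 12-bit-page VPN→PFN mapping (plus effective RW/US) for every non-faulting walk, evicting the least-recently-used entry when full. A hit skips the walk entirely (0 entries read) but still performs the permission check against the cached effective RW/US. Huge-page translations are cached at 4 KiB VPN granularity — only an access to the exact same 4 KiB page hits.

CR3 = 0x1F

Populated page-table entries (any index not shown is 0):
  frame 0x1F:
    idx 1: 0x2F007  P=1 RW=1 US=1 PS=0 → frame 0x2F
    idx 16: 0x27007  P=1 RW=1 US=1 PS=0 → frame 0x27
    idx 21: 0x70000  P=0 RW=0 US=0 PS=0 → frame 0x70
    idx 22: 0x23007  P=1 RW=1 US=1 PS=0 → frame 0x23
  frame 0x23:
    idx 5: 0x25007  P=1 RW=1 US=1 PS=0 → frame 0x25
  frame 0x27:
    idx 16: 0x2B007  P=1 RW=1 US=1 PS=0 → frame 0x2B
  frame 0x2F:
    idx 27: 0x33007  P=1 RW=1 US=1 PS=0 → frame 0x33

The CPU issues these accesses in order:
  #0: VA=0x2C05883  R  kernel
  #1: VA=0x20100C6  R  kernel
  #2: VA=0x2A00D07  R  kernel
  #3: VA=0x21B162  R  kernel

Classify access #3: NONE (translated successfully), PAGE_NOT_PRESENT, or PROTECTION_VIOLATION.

Trace:
#0 VA=0x2C05883 (r,kernel):
  L0 @0x1F[22] → 0x23007  P=1,RW=1,US=1,PS=0
  L1 @0x23[5] → 0x25007  P=1,RW=1,US=1,PS=0
  → PA=0x25883  (2 entries read)
#1 VA=0x20100C6 (r,kernel):
  L0 @0x1F[16] → 0x27007  P=1,RW=1,US=1,PS=0
  L1 @0x27[16] → 0x2B007  P=1,RW=1,US=1,PS=0
  → PA=0x2B0C6  (2 entries read)
#2 VA=0x2A00D07 (r,kernel):
  L0 @0x1F[21] → 0x70000  P=0,RW=0,US=0,PS=0
  ✗ PAGE_NOT_PRESENT  [1 reads]
#3 VA=0x21B162 (r,kernel):
  L0 @0x1F[1] → 0x2F007  P=1,RW=1,US=1,PS=0
  L1 @0x2F[27] → 0x33007  P=1,RW=1,US=1,PS=0
  → PA=0x33162  (2 entries read)

Access #3 fault: NONE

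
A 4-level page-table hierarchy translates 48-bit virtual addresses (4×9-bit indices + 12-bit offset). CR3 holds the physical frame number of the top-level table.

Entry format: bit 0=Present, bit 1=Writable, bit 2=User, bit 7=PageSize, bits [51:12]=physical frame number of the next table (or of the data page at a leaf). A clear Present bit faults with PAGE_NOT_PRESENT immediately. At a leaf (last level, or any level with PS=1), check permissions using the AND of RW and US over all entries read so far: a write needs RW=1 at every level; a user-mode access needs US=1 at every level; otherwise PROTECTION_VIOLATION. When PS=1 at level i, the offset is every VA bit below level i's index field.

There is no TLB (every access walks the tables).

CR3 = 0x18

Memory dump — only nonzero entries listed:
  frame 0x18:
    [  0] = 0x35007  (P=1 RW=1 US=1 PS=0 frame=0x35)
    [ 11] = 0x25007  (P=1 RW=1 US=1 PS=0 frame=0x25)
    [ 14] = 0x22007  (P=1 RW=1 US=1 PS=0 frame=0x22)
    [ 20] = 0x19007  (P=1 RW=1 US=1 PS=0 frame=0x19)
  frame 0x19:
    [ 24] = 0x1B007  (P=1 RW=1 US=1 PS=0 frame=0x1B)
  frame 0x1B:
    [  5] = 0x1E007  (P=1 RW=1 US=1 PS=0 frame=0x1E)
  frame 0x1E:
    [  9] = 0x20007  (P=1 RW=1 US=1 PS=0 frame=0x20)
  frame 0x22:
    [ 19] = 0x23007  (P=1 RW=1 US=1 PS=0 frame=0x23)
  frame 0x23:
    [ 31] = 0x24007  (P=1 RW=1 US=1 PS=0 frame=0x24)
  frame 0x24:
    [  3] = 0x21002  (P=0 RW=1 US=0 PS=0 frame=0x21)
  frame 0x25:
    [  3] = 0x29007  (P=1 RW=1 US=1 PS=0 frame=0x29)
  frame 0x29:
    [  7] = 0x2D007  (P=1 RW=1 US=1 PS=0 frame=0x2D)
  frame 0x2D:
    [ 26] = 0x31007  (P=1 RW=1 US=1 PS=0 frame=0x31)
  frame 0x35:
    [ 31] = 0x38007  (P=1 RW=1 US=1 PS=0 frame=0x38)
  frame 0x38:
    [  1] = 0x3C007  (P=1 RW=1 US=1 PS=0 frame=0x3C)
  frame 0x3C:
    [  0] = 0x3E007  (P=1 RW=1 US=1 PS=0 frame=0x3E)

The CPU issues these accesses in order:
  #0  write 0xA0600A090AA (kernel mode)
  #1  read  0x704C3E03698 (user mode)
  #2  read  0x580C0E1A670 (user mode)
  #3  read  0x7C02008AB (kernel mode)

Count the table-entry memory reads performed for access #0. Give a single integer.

Walk each access:
#0 VA=0xA0600A090AA (w,kernel):
  [0] read 0x18 idx=20: raw=0x19007 flags P=1 W=1 U=1 S=0
  [1] read 0x19 idx=24: raw=0x1B007 flags P=1 W=1 U=1 S=0
  [2] read 0x1B idx=5: raw=0x1E007 flags P=1 W=1 U=1 S=0
  [3] read 0x1E idx=9: raw=0x20007 flags P=1 W=1 U=1 S=0
  ⇒ phys 0x200AA  [4 reads]
#1 VA=0x704C3E03698 (r,user):
  [0] read 0x18 idx=14: raw=0x22007 flags P=1 W=1 U=1 S=0
  [1] read 0x22 idx=19: raw=0x23007 flags P=1 W=1 U=1 S=0
  [2] read 0x23 idx=31: raw=0x24007 flags P=1 W=1 U=1 S=0
  [3] read 0x24 idx=3: raw=0x21002 flags P=0 W=1 U=0 S=0
  ✗ PAGE_NOT_PRESENT  [4 reads]
#2 VA=0x580C0E1A670 (r,user):
  [0] read 0x18 idx=11: raw=0x25007 flags P=1 W=1 U=1 S=0
  [1] read 0x25 idx=3: raw=0x29007 flags P=1 W=1 U=1 S=0
  [2] read 0x29 idx=7: raw=0x2D007 flags P=1 W=1 U=1 S=0
  [3] read 0x2D idx=26: raw=0x31007 flags P=1 W=1 U=1 S=0
  ⇒ phys 0x31670  [4 reads]
#3 VA=0x7C02008AB (r,kernel):
  [0] read 0x18 idx=0: raw=0x35007 flags P=1 W=1 U=1 S=0
  [1] read 0x35 idx=31: raw=0x38007 flags P=1 W=1 U=1 S=0
  [2] read 0x38 idx=1: raw=0x3C007 flags P=1 W=1 U=1 S=0
  [3] read 0x3C idx=0: raw=0x3E007 flags P=1 W=1 U=1 S=0
  ⇒ phys 0x3E8AB  [4 reads]

Entries read for #0: 4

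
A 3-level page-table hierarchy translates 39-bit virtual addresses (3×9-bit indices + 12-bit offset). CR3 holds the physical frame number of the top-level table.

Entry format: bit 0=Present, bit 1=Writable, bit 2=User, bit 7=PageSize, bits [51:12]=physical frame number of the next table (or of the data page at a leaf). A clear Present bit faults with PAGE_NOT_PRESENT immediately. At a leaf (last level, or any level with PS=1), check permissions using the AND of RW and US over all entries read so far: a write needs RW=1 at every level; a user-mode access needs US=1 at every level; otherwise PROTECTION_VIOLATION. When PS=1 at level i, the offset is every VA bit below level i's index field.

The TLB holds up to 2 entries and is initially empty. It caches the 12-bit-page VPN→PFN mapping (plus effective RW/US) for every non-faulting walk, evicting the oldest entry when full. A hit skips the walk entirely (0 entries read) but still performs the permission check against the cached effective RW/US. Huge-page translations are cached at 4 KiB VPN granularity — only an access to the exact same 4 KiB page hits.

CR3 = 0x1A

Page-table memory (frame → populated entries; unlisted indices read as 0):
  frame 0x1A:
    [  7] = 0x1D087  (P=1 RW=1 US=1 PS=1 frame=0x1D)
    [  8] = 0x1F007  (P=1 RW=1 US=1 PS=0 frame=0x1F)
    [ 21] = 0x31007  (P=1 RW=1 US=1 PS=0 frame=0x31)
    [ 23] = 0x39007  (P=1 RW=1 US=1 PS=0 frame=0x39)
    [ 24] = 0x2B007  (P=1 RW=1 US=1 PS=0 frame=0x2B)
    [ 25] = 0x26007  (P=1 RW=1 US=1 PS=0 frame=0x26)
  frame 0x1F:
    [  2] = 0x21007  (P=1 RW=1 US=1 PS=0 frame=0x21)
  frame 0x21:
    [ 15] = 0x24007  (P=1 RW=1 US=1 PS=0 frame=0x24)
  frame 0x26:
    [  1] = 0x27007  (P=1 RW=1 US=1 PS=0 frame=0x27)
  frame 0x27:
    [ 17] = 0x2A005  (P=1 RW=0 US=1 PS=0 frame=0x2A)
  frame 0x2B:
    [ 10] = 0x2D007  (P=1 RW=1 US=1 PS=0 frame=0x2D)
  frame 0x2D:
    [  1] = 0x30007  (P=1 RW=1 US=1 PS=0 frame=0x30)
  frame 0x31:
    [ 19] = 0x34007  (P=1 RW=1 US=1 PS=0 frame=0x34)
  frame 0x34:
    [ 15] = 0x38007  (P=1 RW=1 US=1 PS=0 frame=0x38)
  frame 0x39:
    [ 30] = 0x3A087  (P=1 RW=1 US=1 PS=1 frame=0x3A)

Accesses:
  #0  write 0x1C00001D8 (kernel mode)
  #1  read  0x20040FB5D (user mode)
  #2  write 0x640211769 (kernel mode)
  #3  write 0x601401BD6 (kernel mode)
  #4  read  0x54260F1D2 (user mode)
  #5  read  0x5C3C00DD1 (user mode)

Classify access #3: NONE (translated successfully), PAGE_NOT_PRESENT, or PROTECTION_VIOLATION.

Walk each access:
#0 VA=0x1C00001D8 (w,kernel):
  L0 @0x1A[7] → 0x1D087  P=1,RW=1,US=1,PS=1
  → PA=0x1D1D8 (huge @L0)  (1 entries read)
#1 VA=0x20040FB5D (r,user):
  L0 @0x1A[8] → 0x1F007  P=1,RW=1,US=1,PS=0
  L1 @0x1F[2] → 0x21007  P=1,RW=1,US=1,PS=0
  L2 @0x21[15] → 0x24007  P=1,RW=1,US=1,PS=0
  → PA=0x24B5D  (3 entries read)
#2 VA=0x640211769 (w,kernel):
  L0 @0x1A[25] → 0x26007  P=1,RW=1,US=1,PS=0
  L1 @0x26[1] → 0x27007  P=1,RW=1,US=1,PS=0
  L2 @0x27[17] → 0x2A005  P=1,RW=0,US=1,PS=0
  ✗ PROTECTION_VIOLATION  [3 reads]
#3 VA=0x601401BD6 (w,kernel):
  L0 @0x1A[24] → 0x2B007  P=1,RW=1,US=1,PS=0
  L1 @0x2B[10] → 0x2D007  P=1,RW=1,US=1,PS=0
  L2 @0x2D[1] → 0x30007  P=1,RW=1,US=1,PS=0
  → PA=0x30BD6  (3 entries read)
#4 VA=0x54260F1D2 (r,user):
  L0 @0x1A[21] → 0x31007  P=1,RW=1,US=1,PS=0
  L1 @0x31[19] → 0x34007  P=1,RW=1,US=1,PS=0
  L2 @0x34[15] → 0x38007  P=1,RW=1,US=1,PS=0
  → PA=0x381D2  (3 entries read)
#5 VA=0x5C3C00DD1 (r,user):
  L0 @0x1A[23] → 0x39007  P=1,RW=1,US=1,PS=0
  L1 @0x39[30] → 0x3A087  P=1,RW=1,US=1,PS=1
  → PA=0x3ADD1 (huge @L1)  (2 entries read)

Access #3 fault: NONE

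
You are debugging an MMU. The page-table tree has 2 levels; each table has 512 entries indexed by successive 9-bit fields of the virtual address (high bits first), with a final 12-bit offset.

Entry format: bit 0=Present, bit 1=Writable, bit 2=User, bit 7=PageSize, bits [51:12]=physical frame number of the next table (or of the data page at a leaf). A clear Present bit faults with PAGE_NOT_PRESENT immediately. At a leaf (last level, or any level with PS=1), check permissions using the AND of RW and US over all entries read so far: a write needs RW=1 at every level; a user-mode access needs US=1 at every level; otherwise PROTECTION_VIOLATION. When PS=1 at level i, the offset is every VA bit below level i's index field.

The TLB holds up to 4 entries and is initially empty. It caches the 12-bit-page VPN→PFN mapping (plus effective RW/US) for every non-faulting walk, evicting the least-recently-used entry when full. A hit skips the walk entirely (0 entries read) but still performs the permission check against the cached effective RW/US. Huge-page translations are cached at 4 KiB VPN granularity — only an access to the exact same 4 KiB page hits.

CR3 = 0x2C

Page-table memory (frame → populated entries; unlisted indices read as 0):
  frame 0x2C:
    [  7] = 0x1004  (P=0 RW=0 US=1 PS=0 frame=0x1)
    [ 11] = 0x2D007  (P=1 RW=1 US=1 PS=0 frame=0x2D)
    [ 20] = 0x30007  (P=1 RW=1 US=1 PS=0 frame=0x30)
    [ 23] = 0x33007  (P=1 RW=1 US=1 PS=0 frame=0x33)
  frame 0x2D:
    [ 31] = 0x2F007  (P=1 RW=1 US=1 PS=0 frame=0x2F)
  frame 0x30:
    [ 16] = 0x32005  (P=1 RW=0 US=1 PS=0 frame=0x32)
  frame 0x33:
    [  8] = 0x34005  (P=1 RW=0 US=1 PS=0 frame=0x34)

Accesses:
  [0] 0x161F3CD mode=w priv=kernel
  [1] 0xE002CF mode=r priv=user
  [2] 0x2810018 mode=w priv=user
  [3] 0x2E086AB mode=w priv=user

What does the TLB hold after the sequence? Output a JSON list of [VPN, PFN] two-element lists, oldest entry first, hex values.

Walk each access:
#0 VA=0x161F3CD (w,kernel):
  [0] read 0x2C idx=11: raw=0x2D007 flags P=1 W=1 U=1 S=0
  [1] read 0x2D idx=31: raw=0x2F007 flags P=1 W=1 U=1 S=0
  ✓ 0x2F3CD  — 2 lookups
#1 VA=0xE002CF (r,user):
  [0] read 0x2C idx=7: raw=0x1004 flags P=0 W=0 U=1 S=0
  ✗ PAGE_NOT_PRESENT  [1 reads]
#2 VA=0x2810018 (w,user):
  [0] read 0x2C idx=20: raw=0x30007 flags P=1 W=1 U=1 S=0
  [1] read 0x30 idx=16: raw=0x32005 flags P=1 W=0 U=1 S=0
  ✗ PROTECTION_VIOLATION  [2 reads]
#3 VA=0x2E086AB (w,user):
  [0] read 0x2C idx=23: raw=0x33007 flags P=1 W=1 U=1 S=0
  [1] read 0x33 idx=8: raw=0x34005 flags P=1 W=0 U=1 S=0
  ✗ PROTECTION_VIOLATION  [2 reads]

TLB: [["0x161F", "0x2F"]]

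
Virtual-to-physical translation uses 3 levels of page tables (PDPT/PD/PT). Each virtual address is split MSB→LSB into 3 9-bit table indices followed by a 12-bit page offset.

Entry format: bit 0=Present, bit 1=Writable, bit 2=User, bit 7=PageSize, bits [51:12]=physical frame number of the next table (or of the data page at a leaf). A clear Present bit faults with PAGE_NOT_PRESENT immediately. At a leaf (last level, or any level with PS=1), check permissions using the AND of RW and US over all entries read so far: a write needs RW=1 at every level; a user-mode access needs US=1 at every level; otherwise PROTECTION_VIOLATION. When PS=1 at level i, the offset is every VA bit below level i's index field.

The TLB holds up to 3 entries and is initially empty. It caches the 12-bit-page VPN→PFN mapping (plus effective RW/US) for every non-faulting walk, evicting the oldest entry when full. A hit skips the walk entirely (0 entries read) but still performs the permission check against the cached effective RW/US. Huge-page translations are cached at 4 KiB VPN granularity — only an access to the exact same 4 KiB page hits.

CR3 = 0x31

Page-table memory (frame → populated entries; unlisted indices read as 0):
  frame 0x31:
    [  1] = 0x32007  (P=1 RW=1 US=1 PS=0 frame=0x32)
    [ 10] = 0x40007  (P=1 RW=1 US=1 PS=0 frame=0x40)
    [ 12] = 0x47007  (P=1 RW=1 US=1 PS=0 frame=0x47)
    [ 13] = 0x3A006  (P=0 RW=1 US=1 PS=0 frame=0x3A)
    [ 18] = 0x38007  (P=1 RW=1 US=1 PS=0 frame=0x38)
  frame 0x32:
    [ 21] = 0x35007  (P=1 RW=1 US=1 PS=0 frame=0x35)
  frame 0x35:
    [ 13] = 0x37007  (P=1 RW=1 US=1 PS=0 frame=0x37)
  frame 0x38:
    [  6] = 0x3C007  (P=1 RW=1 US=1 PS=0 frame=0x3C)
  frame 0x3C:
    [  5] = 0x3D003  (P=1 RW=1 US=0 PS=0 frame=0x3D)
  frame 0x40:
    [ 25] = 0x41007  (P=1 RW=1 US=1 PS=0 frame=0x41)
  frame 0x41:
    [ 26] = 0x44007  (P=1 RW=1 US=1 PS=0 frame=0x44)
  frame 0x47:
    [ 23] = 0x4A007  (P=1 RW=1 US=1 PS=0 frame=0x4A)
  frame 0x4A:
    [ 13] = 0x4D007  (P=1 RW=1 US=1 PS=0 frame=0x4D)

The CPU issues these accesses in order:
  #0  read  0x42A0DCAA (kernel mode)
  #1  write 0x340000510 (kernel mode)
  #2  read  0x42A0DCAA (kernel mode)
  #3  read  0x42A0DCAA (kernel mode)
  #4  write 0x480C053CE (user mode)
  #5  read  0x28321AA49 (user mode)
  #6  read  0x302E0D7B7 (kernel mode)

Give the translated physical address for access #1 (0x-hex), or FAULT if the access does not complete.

Walk each access:
#0 VA=0x42A0DCAA (r,kernel):
  lvl0: tbl 0x31, slot 1 ⇒ 0x32007 (P1/RW1/US1/PS0)
  lvl1: tbl 0x32, slot 21 ⇒ 0x35007 (P1/RW1/US1/PS0)
  lvl2: tbl 0x35, slot 13 ⇒ 0x37007 (P1/RW1/US1/PS0)
  → PA=0x37CAA  (3 entries read)
#1 VA=0x340000510 (w,kernel):
  lvl0: tbl 0x31, slot 13 ⇒ 0x3A006 (P0/RW1/US1/PS0)
  ✗ PAGE_NOT_PRESENT  [1 reads]
#2 VA=0x42A0DCAA (r,kernel):
  TLB hit vpn=0x42A0D → PA=0x37CAA
#3 VA=0x42A0DCAA (r,kernel):
  TLB hit vpn=0x42A0D → PA=0x37CAA
#4 VA=0x480C053CE (w,user):
  lvl0: tbl 0x31, slot 18 ⇒ 0x38007 (P1/RW1/US1/PS0)
  lvl1: tbl 0x38, slot 6 ⇒ 0x3C007 (P1/RW1/US1/PS0)
  lvl2: tbl 0x3C, slot 5 ⇒ 0x3D003 (P1/RW1/US0/PS0)
  ✗ PROTECTION_VIOLATION  [3 reads]
#5 VA=0x28321AA49 (r,user):
  lvl0: tbl 0x31, slot 10 ⇒ 0x40007 (P1/RW1/US1/PS0)
  lvl1: tbl 0x40, slot 25 ⇒ 0x41007 (P1/RW1/US1/PS0)
  lvl2: tbl 0x41, slot 26 ⇒ 0x44007 (P1/RW1/US1/PS0)
  → PA=0x44A49  (3 entries read)
#6 VA=0x302E0D7B7 (r,kernel):
  lvl0: tbl 0x31, slot 12 ⇒ 0x47007 (P1/RW1/US1/PS0)
  lvl1: tbl 0x47, slot 23 ⇒ 0x4A007 (P1/RW1/US1/PS0)
  lvl2: tbl 0x4A, slot 13 ⇒ 0x4D007 (P1/RW1/US1/PS0)
  → PA=0x4D7B7  (3 entries read)

Access #1 PA: FAULT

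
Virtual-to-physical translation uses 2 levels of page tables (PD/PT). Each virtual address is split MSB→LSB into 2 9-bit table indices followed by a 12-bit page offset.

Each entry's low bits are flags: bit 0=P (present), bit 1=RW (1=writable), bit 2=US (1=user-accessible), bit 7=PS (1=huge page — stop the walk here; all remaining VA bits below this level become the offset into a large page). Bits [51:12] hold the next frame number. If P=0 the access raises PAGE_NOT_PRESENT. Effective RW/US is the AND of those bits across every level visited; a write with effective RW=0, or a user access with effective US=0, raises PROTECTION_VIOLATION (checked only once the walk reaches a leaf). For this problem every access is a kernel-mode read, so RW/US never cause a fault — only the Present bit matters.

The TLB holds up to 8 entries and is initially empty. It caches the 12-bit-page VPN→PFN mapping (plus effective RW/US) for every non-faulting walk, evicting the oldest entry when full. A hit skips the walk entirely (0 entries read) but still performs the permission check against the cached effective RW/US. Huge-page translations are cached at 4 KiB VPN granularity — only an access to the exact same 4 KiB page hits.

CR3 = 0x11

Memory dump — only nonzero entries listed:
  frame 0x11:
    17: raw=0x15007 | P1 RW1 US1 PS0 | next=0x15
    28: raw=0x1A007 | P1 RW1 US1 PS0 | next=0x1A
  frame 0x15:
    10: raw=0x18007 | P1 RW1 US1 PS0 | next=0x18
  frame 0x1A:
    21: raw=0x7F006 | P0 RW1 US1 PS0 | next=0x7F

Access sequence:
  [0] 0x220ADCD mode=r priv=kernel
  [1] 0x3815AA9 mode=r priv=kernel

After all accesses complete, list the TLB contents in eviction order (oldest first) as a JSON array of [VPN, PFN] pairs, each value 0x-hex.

Trace:
#0 VA=0x220ADCD (r,kernel):
  [0] read 0x11 idx=17: raw=0x15007 flags P=1 W=1 U=1 S=0
  [1] read 0x15 idx=10: raw=0x18007 flags P=1 W=1 U=1 S=0
  ⇒ phys 0x18DCD  [2 reads]
#1 VA=0x3815AA9 (r,kernel):
  [0] read 0x11 idx=28: raw=0x1A007 flags P=1 W=1 U=1 S=0
  [1] read 0x1A idx=21: raw=0x7F006 flags P=0 W=1 U=1 S=0
  → PAGE_NOT_PRESENT  (2 entries read)

TLB: [["0x220A", "0x18"]]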